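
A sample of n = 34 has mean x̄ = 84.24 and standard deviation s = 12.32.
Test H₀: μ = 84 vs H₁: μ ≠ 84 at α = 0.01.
One-sample t-test:
H₀: μ = 84
H₁: μ ≠ 84
df = n - 1 = 33
t = (x̄ - μ₀) / (s/√n) = (84.24 - 84) / (12.32/√34) = 0.114
p-value = 0.9103

Since p-value > α = 0.01, we fail to reject H₀.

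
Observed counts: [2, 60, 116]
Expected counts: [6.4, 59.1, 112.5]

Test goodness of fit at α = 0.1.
Chi-square goodness of fit test:
H₀: observed counts match expected distribution
H₁: observed counts differ from expected distribution
df = k - 1 = 2
χ² = Σ(O - E)²/E
   = (2 - 6.4)²/6.4 + (60 - 59.1)²/59.1 + (116 - 112.5)²/112.5
   = 3.025 + 0.014 + 0.109
   = 3.15
p-value = 0.2073

Since p-value > α = 0.1, we fail to reject H₀.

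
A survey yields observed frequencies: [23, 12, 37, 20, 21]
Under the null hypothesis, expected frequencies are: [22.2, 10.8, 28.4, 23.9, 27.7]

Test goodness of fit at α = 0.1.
Chi-square goodness of fit test:
H₀: observed counts match expected distribution
H₁: observed counts differ from expected distribution
df = k - 1 = 4
χ² = Σ(O - E)²/E
   = (23 - 22.2)²/22.2 + (12 - 10.8)²/10.8 + (37 - 28.4)²/28.4 + (20 - 23.9)²/23.9 + (21 - 27.7)²/27.7
   = 0.029 + 0.133 + 2.604 + 0.636 + 1.621
   = 5.02
p-value = 0.2849

Since p-value > α = 0.1, we fail to reject H₀.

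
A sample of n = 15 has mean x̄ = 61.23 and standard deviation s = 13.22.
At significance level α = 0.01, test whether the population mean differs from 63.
One-sample t-test:
H₀: μ = 63
H₁: μ ≠ 63
df = n - 1 = 14
t = (x̄ - μ₀) / (s/√n) = (61.23 - 63) / (13.22/√15) = -0.519
p-value = 0.6122

Since p-value > α = 0.01, we fail to reject H₀.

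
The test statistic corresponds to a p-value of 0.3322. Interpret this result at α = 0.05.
Since p = 0.3322 > α = 0.05, fail to reject H₀.
There is insufficient evidence to reject the null hypothesis; the result is not statistically significant at the 0.05 level.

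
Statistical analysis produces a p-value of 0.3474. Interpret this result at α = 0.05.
Since p = 0.3474 > α = 0.05, fail to reject H₀.
There is insufficient evidence to reject the null hypothesis; the result is not statistically significant at the 0.05 level.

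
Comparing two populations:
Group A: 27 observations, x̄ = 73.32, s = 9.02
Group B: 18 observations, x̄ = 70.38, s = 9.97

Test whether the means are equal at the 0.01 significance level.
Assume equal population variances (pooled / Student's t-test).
Student's two-sample t-test (equal variances):
H₀: μ₁ = μ₂
H₁: μ₁ ≠ μ₂
df = n₁ + n₂ - 2 = 43
Pooled variance s_p² = [(n₁-1)s₁² + (n₂-1)s₂²] / (n₁ + n₂ - 2) = [(26)(9.02²) + (17)(9.97²)] / 43 = 88.4927
SE = √(s_p²(1/n₁ + 1/n₂)) = √(88.4927 × (1/27 + 1/18)) = 2.8625
t = (x̄₁ - x̄₂) / SE = (73.32 - 70.38) / 2.8625 = 2.94 / 2.8625 = 1.027
p-value = 0.3101

Since p-value > α = 0.01, we fail to reject H₀.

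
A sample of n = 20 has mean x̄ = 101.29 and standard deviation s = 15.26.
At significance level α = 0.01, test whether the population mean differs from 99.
One-sample t-test:
H₀: μ = 99
H₁: μ ≠ 99
df = n - 1 = 19
t = (x̄ - μ₀) / (s/√n) = (101.29 - 99) / (15.26/√20) = 0.671
p-value = 0.5102

Since p-value > α = 0.01, we fail to reject H₀.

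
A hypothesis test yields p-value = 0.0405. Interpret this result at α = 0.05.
Since p = 0.0405 < α = 0.05, reject H₀.
There is sufficient evidence to reject the null hypothesis; the result is statistically significant at the 0.05 level.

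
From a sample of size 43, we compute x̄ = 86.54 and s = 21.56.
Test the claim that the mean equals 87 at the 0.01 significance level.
One-sample t-test:
H₀: μ = 87
H₁: μ ≠ 87
df = n - 1 = 42
t = (x̄ - μ₀) / (s/√n) = (86.54 - 87) / (21.56/√43) = -0.140
p-value = 0.8894

Since p-value > α = 0.01, we fail to reject H₀.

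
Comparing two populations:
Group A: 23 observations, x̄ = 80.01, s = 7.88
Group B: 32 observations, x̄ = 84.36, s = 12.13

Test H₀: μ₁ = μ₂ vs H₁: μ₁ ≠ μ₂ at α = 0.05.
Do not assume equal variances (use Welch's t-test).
Welch's two-sample t-test:
H₀: μ₁ = μ₂
H₁: μ₁ ≠ μ₂
s₁²/n₁ = 7.88²/23 = 2.6998,  s₂²/n₂ = 12.13²/32 = 4.5980
SE = √(s₁²/n₁ + s₂²/n₂) = √(2.6998 + 4.5980) = 2.7014
df (Welch-Satterthwaite) = (s₁²/n₁ + s₂²/n₂)² / [(s₁²/n₁)²/(n₁-1) + (s₂²/n₂)²/(n₂-1)] ≈ 52.56
t = (x̄₁ - x̄₂) / SE = (80.01 - 84.36) / 2.7014 = -4.35 / 2.7014 = -1.610
p-value = 0.1133

Since p-value > α = 0.05, we fail to reject H₀.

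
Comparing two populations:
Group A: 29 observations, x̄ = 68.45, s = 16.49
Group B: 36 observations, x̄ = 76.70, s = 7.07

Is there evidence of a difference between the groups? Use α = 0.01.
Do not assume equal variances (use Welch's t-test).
Welch's two-sample t-test:
H₀: μ₁ = μ₂
H₁: μ₁ ≠ μ₂
s₁²/n₁ = 16.49²/29 = 9.3766,  s₂²/n₂ = 7.07²/36 = 1.3885
SE = √(s₁²/n₁ + s₂²/n₂) = √(9.3766 + 1.3885) = 3.2810
df (Welch-Satterthwaite) = (s₁²/n₁ + s₂²/n₂)² / [(s₁²/n₁)²/(n₁-1) + (s₂²/n₂)²/(n₂-1)] ≈ 36.27
t = (x̄₁ - x̄₂) / SE = (68.45 - 76.70) / 3.2810 = -8.25 / 3.2810 = -2.514
p-value = 0.0165

Since p-value > α = 0.01, we fail to reject H₀.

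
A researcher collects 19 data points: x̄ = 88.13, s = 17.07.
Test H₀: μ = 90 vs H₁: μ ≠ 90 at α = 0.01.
One-sample t-test:
H₀: μ = 90
H₁: μ ≠ 90
df = n - 1 = 18
t = (x̄ - μ₀) / (s/√n) = (88.13 - 90) / (17.07/√19) = -0.478
p-value = 0.6387

Since p-value > α = 0.01, we fail to reject H₀.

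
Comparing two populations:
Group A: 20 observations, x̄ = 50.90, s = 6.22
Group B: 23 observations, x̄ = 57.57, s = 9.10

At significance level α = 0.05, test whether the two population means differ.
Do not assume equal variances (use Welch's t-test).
Welch's two-sample t-test:
H₀: μ₁ = μ₂
H₁: μ₁ ≠ μ₂
s₁²/n₁ = 6.22²/20 = 1.9344,  s₂²/n₂ = 9.10²/23 = 3.6004
SE = √(s₁²/n₁ + s₂²/n₂) = √(1.9344 + 3.6004) = 2.3526
df (Welch-Satterthwaite) = (s₁²/n₁ + s₂²/n₂)² / [(s₁²/n₁)²/(n₁-1) + (s₂²/n₂)²/(n₂-1)] ≈ 38.97
t = (x̄₁ - x̄₂) / SE = (50.90 - 57.57) / 2.3526 = -6.67 / 2.3526 = -2.835
p-value = 0.0072

Since p-value < α = 0.05, we reject H₀.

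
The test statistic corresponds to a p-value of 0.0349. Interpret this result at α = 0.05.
Since p = 0.0349 < α = 0.05, reject H₀.
There is sufficient evidence to reject the null hypothesis; the result is statistically significant at the 0.05 level.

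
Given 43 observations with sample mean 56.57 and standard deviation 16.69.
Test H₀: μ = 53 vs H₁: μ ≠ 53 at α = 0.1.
One-sample t-test:
H₀: μ = 53
H₁: μ ≠ 53
df = n - 1 = 42
t = (x̄ - μ₀) / (s/√n) = (56.57 - 53) / (16.69/√43) = 1.403
p-value = 0.1681

Since p-value > α = 0.1, we fail to reject H₀.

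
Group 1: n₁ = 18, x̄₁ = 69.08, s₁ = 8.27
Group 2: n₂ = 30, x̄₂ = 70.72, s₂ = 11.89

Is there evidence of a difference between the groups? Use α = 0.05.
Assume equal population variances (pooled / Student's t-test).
Student's two-sample t-test (equal variances):
H₀: μ₁ = μ₂
H₁: μ₁ ≠ μ₂
df = n₁ + n₂ - 2 = 46
Pooled variance s_p² = [(n₁-1)s₁² + (n₂-1)s₂²] / (n₁ + n₂ - 2) = [(17)(8.27²) + (29)(11.89²)] / 46 = 114.4015
SE = √(s_p²(1/n₁ + 1/n₂)) = √(114.4015 × (1/18 + 1/30)) = 3.1889
t = (x̄₁ - x̄₂) / SE = (69.08 - 70.72) / 3.1889 = -1.64 / 3.1889 = -0.514
p-value = 0.6095

Since p-value > α = 0.05, we fail to reject H₀.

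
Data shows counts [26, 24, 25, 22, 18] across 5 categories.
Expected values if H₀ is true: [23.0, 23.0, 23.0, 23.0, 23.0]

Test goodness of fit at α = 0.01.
Chi-square goodness of fit test:
H₀: observed counts match expected distribution
H₁: observed counts differ from expected distribution
df = k - 1 = 4
χ² = Σ(O - E)²/E
   = (26 - 23.0)²/23.0 + (24 - 23.0)²/23.0 + (25 - 23.0)²/23.0 + (22 - 23.0)²/23.0 + (18 - 23.0)²/23.0
   = 0.391 + 0.043 + 0.174 + 0.043 + 1.087
   = 1.74
p-value = 0.7836

Since p-value > α = 0.01, we fail to reject H₀.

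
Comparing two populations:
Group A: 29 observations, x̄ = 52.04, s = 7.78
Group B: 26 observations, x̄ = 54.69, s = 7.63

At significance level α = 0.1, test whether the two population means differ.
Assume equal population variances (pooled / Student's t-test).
Student's two-sample t-test (equal variances):
H₀: μ₁ = μ₂
H₁: μ₁ ≠ μ₂
df = n₁ + n₂ - 2 = 53
Pooled variance s_p² = [(n₁-1)s₁² + (n₂-1)s₂²] / (n₁ + n₂ - 2) = [(28)(7.78²) + (25)(7.63²)] / 53 = 59.4381
SE = √(s_p²(1/n₁ + 1/n₂)) = √(59.4381 × (1/29 + 1/26)) = 2.0822
t = (x̄₁ - x̄₂) / SE = (52.04 - 54.69) / 2.0822 = -2.65 / 2.0822 = -1.273
p-value = 0.2087

Since p-value > α = 0.1, we fail to reject H₀.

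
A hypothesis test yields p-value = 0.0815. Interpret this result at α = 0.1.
Since p = 0.0815 < α = 0.1, reject H₀.
There is sufficient evidence to reject the null hypothesis; the result is statistically significant at the 0.1 level.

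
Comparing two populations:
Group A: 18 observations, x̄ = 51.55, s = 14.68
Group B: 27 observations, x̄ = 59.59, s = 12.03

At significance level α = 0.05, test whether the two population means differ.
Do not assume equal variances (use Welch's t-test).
Welch's two-sample t-test:
H₀: μ₁ = μ₂
H₁: μ₁ ≠ μ₂
s₁²/n₁ = 14.68²/18 = 11.9724,  s₂²/n₂ = 12.03²/27 = 5.3600
SE = √(s₁²/n₁ + s₂²/n₂) = √(11.9724 + 5.3600) = 4.1632
df (Welch-Satterthwaite) = (s₁²/n₁ + s₂²/n₂)² / [(s₁²/n₁)²/(n₁-1) + (s₂²/n₂)²/(n₂-1)] ≈ 31.50
t = (x̄₁ - x̄₂) / SE = (51.55 - 59.59) / 4.1632 = -8.04 / 4.1632 = -1.931
p-value = 0.0625

Since p-value > α = 0.05, we fail to reject H₀.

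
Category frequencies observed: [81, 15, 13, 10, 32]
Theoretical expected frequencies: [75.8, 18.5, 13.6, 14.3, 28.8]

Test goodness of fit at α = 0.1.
Chi-square goodness of fit test:
H₀: observed counts match expected distribution
H₁: observed counts differ from expected distribution
df = k - 1 = 4
χ² = Σ(O - E)²/E
   = (81 - 75.8)²/75.8 + (15 - 18.5)²/18.5 + (13 - 13.6)²/13.6 + (10 - 14.3)²/14.3 + (32 - 28.8)²/28.8
   = 0.357 + 0.662 + 0.026 + 1.293 + 0.356
   = 2.69
p-value = 0.6103

Since p-value > α = 0.1, we fail to reject H₀.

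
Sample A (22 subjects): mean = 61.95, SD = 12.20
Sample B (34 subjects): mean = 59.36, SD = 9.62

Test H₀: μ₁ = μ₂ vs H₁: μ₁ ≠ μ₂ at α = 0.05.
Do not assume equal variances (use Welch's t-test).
Welch's two-sample t-test:
H₀: μ₁ = μ₂
H₁: μ₁ ≠ μ₂
s₁²/n₁ = 12.20²/22 = 6.7655,  s₂²/n₂ = 9.62²/34 = 2.7219
SE = √(s₁²/n₁ + s₂²/n₂) = √(6.7655 + 2.7219) = 3.0802
df (Welch-Satterthwaite) = (s₁²/n₁ + s₂²/n₂)² / [(s₁²/n₁)²/(n₁-1) + (s₂²/n₂)²/(n₂-1)] ≈ 37.44
t = (x̄₁ - x̄₂) / SE = (61.95 - 59.36) / 3.0802 = 2.59 / 3.0802 = 0.841
p-value = 0.4058

Since p-value > α = 0.05, we fail to reject H₀.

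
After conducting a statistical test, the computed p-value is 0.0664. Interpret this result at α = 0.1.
Since p = 0.0664 < α = 0.1, reject H₀.
There is sufficient evidence to reject the null hypothesis; the result is statistically significant at the 0.1 level.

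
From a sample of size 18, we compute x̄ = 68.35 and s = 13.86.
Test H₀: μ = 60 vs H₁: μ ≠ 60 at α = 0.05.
One-sample t-test:
H₀: μ = 60
H₁: μ ≠ 60
df = n - 1 = 17
t = (x̄ - μ₀) / (s/√n) = (68.35 - 60) / (13.86/√18) = 2.556
p-value = 0.0205

Since p-value < α = 0.05, we reject H₀.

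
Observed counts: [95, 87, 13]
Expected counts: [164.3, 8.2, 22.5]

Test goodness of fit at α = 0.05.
Chi-square goodness of fit test:
H₀: observed counts match expected distribution
H₁: observed counts differ from expected distribution
df = k - 1 = 2
χ² = Σ(O - E)²/E
   = (95 - 164.3)²/164.3 + (87 - 8.2)²/8.2 + (13 - 22.5)²/22.5
   = 29.230 + 757.249 + 4.011
   = 790.49
p-value < 0.0001

Since p-value < α = 0.05, we reject H₀.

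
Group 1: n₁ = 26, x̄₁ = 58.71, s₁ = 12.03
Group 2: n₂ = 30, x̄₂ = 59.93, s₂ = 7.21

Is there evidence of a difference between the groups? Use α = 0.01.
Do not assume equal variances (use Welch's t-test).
Welch's two-sample t-test:
H₀: μ₁ = μ₂
H₁: μ₁ ≠ μ₂
s₁²/n₁ = 12.03²/26 = 5.5662,  s₂²/n₂ = 7.21²/30 = 1.7328
SE = √(s₁²/n₁ + s₂²/n₂) = √(5.5662 + 1.7328) = 2.7017
df (Welch-Satterthwaite) = (s₁²/n₁ + s₂²/n₂)² / [(s₁²/n₁)²/(n₁-1) + (s₂²/n₂)²/(n₂-1)] ≈ 39.67
t = (x̄₁ - x̄₂) / SE = (58.71 - 59.93) / 2.7017 = -1.22 / 2.7017 = -0.452
p-value = 0.6540

Since p-value > α = 0.01, we fail to reject H₀.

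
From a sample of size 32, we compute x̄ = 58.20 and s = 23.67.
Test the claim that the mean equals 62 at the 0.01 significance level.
One-sample t-test:
H₀: μ = 62
H₁: μ ≠ 62
df = n - 1 = 31
t = (x̄ - μ₀) / (s/√n) = (58.20 - 62) / (23.67/√32) = -0.908
p-value = 0.3708

Since p-value > α = 0.01, we fail to reject H₀.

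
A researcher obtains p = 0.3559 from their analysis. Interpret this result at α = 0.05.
Since p = 0.3559 > α = 0.05, fail to reject H₀.
There is insufficient evidence to reject the null hypothesis; the result is not statistically significant at the 0.05 level.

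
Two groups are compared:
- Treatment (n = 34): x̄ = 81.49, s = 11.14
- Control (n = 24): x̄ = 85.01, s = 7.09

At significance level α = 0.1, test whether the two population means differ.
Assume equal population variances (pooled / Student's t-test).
Student's two-sample t-test (equal variances):
H₀: μ₁ = μ₂
H₁: μ₁ ≠ μ₂
df = n₁ + n₂ - 2 = 56
Pooled variance s_p² = [(n₁-1)s₁² + (n₂-1)s₂²] / (n₁ + n₂ - 2) = [(33)(11.14²) + (23)(7.09²)] / 56 = 93.7759
SE = √(s_p²(1/n₁ + 1/n₂)) = √(93.7759 × (1/34 + 1/24)) = 2.5818
t = (x̄₁ - x̄₂) / SE = (81.49 - 85.01) / 2.5818 = -3.52 / 2.5818 = -1.363
p-value = 0.1782

Since p-value > α = 0.1, we fail to reject H₀.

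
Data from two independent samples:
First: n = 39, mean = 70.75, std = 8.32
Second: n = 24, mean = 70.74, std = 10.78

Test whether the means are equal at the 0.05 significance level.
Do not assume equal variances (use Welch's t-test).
Welch's two-sample t-test:
H₀: μ₁ = μ₂
H₁: μ₁ ≠ μ₂
s₁²/n₁ = 8.32²/39 = 1.7749,  s₂²/n₂ = 10.78²/24 = 4.8420
SE = √(s₁²/n₁ + s₂²/n₂) = √(1.7749 + 4.8420) = 2.5723
df (Welch-Satterthwaite) = (s₁²/n₁ + s₂²/n₂)² / [(s₁²/n₁)²/(n₁-1) + (s₂²/n₂)²/(n₂-1)] ≈ 39.72
t = (x̄₁ - x̄₂) / SE = (70.75 - 70.74) / 2.5723 = 0.01 / 2.5723 = 0.004
p-value = 0.9969

Since p-value > α = 0.05, we fail to reject H₀.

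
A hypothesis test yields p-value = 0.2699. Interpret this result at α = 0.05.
Since p = 0.2699 > α = 0.05, fail to reject H₀.
There is insufficient evidence to reject the null hypothesis; the result is not statistically significant at the 0.05 level.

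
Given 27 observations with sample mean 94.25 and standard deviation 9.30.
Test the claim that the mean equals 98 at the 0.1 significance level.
One-sample t-test:
H₀: μ = 98
H₁: μ ≠ 98
df = n - 1 = 26
t = (x̄ - μ₀) / (s/√n) = (94.25 - 98) / (9.30/√27) = -2.095
p-value = 0.0460

Since p-value < α = 0.1, we reject H₀.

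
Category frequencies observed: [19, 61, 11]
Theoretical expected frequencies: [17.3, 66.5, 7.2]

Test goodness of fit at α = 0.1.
Chi-square goodness of fit test:
H₀: observed counts match expected distribution
H₁: observed counts differ from expected distribution
df = k - 1 = 2
χ² = Σ(O - E)²/E
   = (19 - 17.3)²/17.3 + (61 - 66.5)²/66.5 + (11 - 7.2)²/7.2
   = 0.167 + 0.455 + 2.006
   = 2.63
p-value = 0.2688

Since p-value > α = 0.1, we fail to reject H₀.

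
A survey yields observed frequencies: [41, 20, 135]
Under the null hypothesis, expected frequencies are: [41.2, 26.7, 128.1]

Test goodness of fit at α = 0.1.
Chi-square goodness of fit test:
H₀: observed counts match expected distribution
H₁: observed counts differ from expected distribution
df = k - 1 = 2
χ² = Σ(O - E)²/E
   = (41 - 41.2)²/41.2 + (20 - 26.7)²/26.7 + (135 - 128.1)²/128.1
   = 0.001 + 1.681 + 0.372
   = 2.05
p-value = 0.3581

Since p-value > α = 0.1, we fail to reject H₀.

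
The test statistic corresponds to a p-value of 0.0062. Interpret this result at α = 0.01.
Since p = 0.0062 < α = 0.01, reject H₀.
There is sufficient evidence to reject the null hypothesis; the result is statistically significant at the 0.01 level.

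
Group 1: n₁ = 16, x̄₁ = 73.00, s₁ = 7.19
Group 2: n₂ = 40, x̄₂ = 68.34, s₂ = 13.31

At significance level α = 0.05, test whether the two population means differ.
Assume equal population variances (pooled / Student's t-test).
Student's two-sample t-test (equal variances):
H₀: μ₁ = μ₂
H₁: μ₁ ≠ μ₂
df = n₁ + n₂ - 2 = 54
Pooled variance s_p² = [(n₁-1)s₁² + (n₂-1)s₂²] / (n₁ + n₂ - 2) = [(15)(7.19²) + (39)(13.31²)] / 54 = 142.3061
SE = √(s_p²(1/n₁ + 1/n₂)) = √(142.3061 × (1/16 + 1/40)) = 3.5287
t = (x̄₁ - x̄₂) / SE = (73.00 - 68.34) / 3.5287 = 4.66 / 3.5287 = 1.321
p-value = 0.1922

Since p-value > α = 0.05, we fail to reject H₀.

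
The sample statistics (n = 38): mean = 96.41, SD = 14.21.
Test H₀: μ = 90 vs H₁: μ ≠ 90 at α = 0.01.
One-sample t-test:
H₀: μ = 90
H₁: μ ≠ 90
df = n - 1 = 37
t = (x̄ - μ₀) / (s/√n) = (96.41 - 90) / (14.21/√38) = 2.781
p-value = 0.0085

Since p-value < α = 0.01, we reject H₀.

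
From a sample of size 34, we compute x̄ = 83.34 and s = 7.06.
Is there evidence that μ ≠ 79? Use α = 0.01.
One-sample t-test:
H₀: μ = 79
H₁: μ ≠ 79
df = n - 1 = 33
t = (x̄ - μ₀) / (s/√n) = (83.34 - 79) / (7.06/√34) = 3.584
p-value = 0.0011

Since p-value < α = 0.01, we reject H₀.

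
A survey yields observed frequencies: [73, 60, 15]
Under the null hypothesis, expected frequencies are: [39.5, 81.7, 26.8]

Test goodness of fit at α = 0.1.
Chi-square goodness of fit test:
H₀: observed counts match expected distribution
H₁: observed counts differ from expected distribution
df = k - 1 = 2
χ² = Σ(O - E)²/E
   = (73 - 39.5)²/39.5 + (60 - 81.7)²/81.7 + (15 - 26.8)²/26.8
   = 28.411 + 5.764 + 5.196
   = 39.37
p-value < 0.0001

Since p-value < α = 0.1, we reject H₀.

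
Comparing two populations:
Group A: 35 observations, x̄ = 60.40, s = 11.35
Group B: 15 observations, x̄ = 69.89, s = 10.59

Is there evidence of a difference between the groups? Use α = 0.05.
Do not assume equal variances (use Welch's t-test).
Welch's two-sample t-test:
H₀: μ₁ = μ₂
H₁: μ₁ ≠ μ₂
s₁²/n₁ = 11.35²/35 = 3.6806,  s₂²/n₂ = 10.59²/15 = 7.4765
SE = √(s₁²/n₁ + s₂²/n₂) = √(3.6806 + 7.4765) = 3.3402
df (Welch-Satterthwaite) = (s₁²/n₁ + s₂²/n₂)² / [(s₁²/n₁)²/(n₁-1) + (s₂²/n₂)²/(n₂-1)] ≈ 28.35
t = (x̄₁ - x̄₂) / SE = (60.40 - 69.89) / 3.3402 = -9.49 / 3.3402 = -2.841
p-value = 0.0082

Since p-value < α = 0.05, we reject H₀.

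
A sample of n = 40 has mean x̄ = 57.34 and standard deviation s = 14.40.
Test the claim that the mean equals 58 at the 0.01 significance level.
One-sample t-test:
H₀: μ = 58
H₁: μ ≠ 58
df = n - 1 = 39
t = (x̄ - μ₀) / (s/√n) = (57.34 - 58) / (14.40/√40) = -0.290
p-value = 0.7734

Since p-value > α = 0.01, we fail to reject H₀.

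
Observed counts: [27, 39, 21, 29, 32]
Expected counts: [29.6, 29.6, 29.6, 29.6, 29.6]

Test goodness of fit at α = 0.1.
Chi-square goodness of fit test:
H₀: observed counts match expected distribution
H₁: observed counts differ from expected distribution
df = k - 1 = 4
χ² = Σ(O - E)²/E
   = (27 - 29.6)²/29.6 + (39 - 29.6)²/29.6 + (21 - 29.6)²/29.6 + (29 - 29.6)²/29.6 + (32 - 29.6)²/29.6
   = 0.228 + 2.985 + 2.499 + 0.012 + 0.195
   = 5.92
p-value = 0.2053

Since p-value > α = 0.1, we fail to reject H₀.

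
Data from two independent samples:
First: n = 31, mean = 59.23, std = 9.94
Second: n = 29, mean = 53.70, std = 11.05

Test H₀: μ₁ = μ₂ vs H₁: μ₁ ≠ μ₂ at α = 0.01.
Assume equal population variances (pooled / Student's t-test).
Student's two-sample t-test (equal variances):
H₀: μ₁ = μ₂
H₁: μ₁ ≠ μ₂
df = n₁ + n₂ - 2 = 58
Pooled variance s_p² = [(n₁-1)s₁² + (n₂-1)s₂²] / (n₁ + n₂ - 2) = [(30)(9.94²) + (28)(11.05²)] / 58 = 110.0513
SE = √(s_p²(1/n₁ + 1/n₂)) = √(110.0513 × (1/31 + 1/29)) = 2.7102
t = (x̄₁ - x̄₂) / SE = (59.23 - 53.70) / 2.7102 = 5.53 / 2.7102 = 2.040
p-value = 0.0459

Since p-value > α = 0.01, we fail to reject H₀.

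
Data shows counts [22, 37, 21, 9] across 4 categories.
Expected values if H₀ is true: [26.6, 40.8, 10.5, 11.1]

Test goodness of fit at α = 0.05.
Chi-square goodness of fit test:
H₀: observed counts match expected distribution
H₁: observed counts differ from expected distribution
df = k - 1 = 3
χ² = Σ(O - E)²/E
   = (22 - 26.6)²/26.6 + (37 - 40.8)²/40.8 + (21 - 10.5)²/10.5 + (9 - 11.1)²/11.1
   = 0.795 + 0.354 + 10.500 + 0.397
   = 12.05
p-value = 0.0072

Since p-value < α = 0.05, we reject H₀.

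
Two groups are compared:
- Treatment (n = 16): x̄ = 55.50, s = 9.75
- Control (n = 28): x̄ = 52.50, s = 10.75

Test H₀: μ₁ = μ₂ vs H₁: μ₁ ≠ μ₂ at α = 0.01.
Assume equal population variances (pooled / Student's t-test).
Student's two-sample t-test (equal variances):
H₀: μ₁ = μ₂
H₁: μ₁ ≠ μ₂
df = n₁ + n₂ - 2 = 42
Pooled variance s_p² = [(n₁-1)s₁² + (n₂-1)s₂²] / (n₁ + n₂ - 2) = [(15)(9.75²) + (27)(10.75²)] / 42 = 108.2411
SE = √(s_p²(1/n₁ + 1/n₂)) = √(108.2411 × (1/16 + 1/28)) = 3.2605
t = (x̄₁ - x̄₂) / SE = (55.50 - 52.50) / 3.2605 = 3.00 / 3.2605 = 0.920
p-value = 0.3628

Since p-value > α = 0.01, we fail to reject H₀.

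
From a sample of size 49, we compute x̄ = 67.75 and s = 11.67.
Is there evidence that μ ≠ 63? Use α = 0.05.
One-sample t-test:
H₀: μ = 63
H₁: μ ≠ 63
df = n - 1 = 48
t = (x̄ - μ₀) / (s/√n) = (67.75 - 63) / (11.67/√49) = 2.849
p-value = 0.0064

Since p-value < α = 0.05, we reject H₀.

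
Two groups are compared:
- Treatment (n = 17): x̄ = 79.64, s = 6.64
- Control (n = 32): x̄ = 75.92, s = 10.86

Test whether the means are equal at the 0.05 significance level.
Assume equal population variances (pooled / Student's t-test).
Student's two-sample t-test (equal variances):
H₀: μ₁ = μ₂
H₁: μ₁ ≠ μ₂
df = n₁ + n₂ - 2 = 47
Pooled variance s_p² = [(n₁-1)s₁² + (n₂-1)s₂²] / (n₁ + n₂ - 2) = [(16)(6.64²) + (31)(10.86²)] / 47 = 92.7992
SE = √(s_p²(1/n₁ + 1/n₂)) = √(92.7992 × (1/17 + 1/32)) = 2.8912
t = (x̄₁ - x̄₂) / SE = (79.64 - 75.92) / 2.8912 = 3.72 / 2.8912 = 1.287
p-value = 0.2045

Since p-value > α = 0.05, we fail to reject H₀.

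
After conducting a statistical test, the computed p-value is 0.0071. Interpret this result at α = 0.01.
Since p = 0.0071 < α = 0.01, reject H₀.
There is sufficient evidence to reject the null hypothesis; the result is statistically significant at the 0.01 level.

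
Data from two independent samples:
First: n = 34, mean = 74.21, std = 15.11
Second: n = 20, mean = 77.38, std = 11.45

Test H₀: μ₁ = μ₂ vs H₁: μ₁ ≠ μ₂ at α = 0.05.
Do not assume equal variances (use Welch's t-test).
Welch's two-sample t-test:
H₀: μ₁ = μ₂
H₁: μ₁ ≠ μ₂
s₁²/n₁ = 15.11²/34 = 6.7151,  s₂²/n₂ = 11.45²/20 = 6.5551
SE = √(s₁²/n₁ + s₂²/n₂) = √(6.7151 + 6.5551) = 3.6428
df (Welch-Satterthwaite) = (s₁²/n₁ + s₂²/n₂)² / [(s₁²/n₁)²/(n₁-1) + (s₂²/n₂)²/(n₂-1)] ≈ 48.54
t = (x̄₁ - x̄₂) / SE = (74.21 - 77.38) / 3.6428 = -3.17 / 3.6428 = -0.870
p-value = 0.3885

Since p-value > α = 0.05, we fail to reject H₀.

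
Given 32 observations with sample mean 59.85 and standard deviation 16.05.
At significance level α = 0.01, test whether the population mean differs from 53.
One-sample t-test:
H₀: μ = 53
H₁: μ ≠ 53
df = n - 1 = 31
t = (x̄ - μ₀) / (s/√n) = (59.85 - 53) / (16.05/√32) = 2.414
p-value = 0.0219

Since p-value > α = 0.01, we fail to reject H₀.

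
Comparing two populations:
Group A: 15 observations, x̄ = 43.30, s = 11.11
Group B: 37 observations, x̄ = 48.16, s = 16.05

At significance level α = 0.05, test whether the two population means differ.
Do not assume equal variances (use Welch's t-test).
Welch's two-sample t-test:
H₀: μ₁ = μ₂
H₁: μ₁ ≠ μ₂
s₁²/n₁ = 11.11²/15 = 8.2288,  s₂²/n₂ = 16.05²/37 = 6.9622
SE = √(s₁²/n₁ + s₂²/n₂) = √(8.2288 + 6.9622) = 3.8976
df (Welch-Satterthwaite) = (s₁²/n₁ + s₂²/n₂)² / [(s₁²/n₁)²/(n₁-1) + (s₂²/n₂)²/(n₂-1)] ≈ 37.32
t = (x̄₁ - x̄₂) / SE = (43.30 - 48.16) / 3.8976 = -4.86 / 3.8976 = -1.247
p-value = 0.2202

Since p-value > α = 0.05, we fail to reject H₀.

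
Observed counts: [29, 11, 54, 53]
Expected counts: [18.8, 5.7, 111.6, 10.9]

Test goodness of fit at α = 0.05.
Chi-square goodness of fit test:
H₀: observed counts match expected distribution
H₁: observed counts differ from expected distribution
df = k - 1 = 3
χ² = Σ(O - E)²/E
   = (29 - 18.8)²/18.8 + (11 - 5.7)²/5.7 + (54 - 111.6)²/111.6 + (53 - 10.9)²/10.9
   = 5.534 + 4.928 + 29.729 + 162.606
   = 202.80
p-value < 0.0001

Since p-value < α = 0.05, we reject H₀.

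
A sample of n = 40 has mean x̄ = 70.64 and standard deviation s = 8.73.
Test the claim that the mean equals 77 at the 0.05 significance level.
One-sample t-test:
H₀: μ = 77
H₁: μ ≠ 77
df = n - 1 = 39
t = (x̄ - μ₀) / (s/√n) = (70.64 - 77) / (8.73/√40) = -4.608
p-value < 0.0001

Since p-value < α = 0.05, we reject H₀.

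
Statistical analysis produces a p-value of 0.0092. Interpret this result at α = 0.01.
Since p = 0.0092 < α = 0.01, reject H₀.
There is sufficient evidence to reject the null hypothesis; the result is statistically significant at the 0.01 level.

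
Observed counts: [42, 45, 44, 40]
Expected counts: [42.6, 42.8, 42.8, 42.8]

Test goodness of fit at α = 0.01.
Chi-square goodness of fit test:
H₀: observed counts match expected distribution
H₁: observed counts differ from expected distribution
df = k - 1 = 3
χ² = Σ(O - E)²/E
   = (42 - 42.6)²/42.6 + (45 - 42.8)²/42.8 + (44 - 42.8)²/42.8 + (40 - 42.8)²/42.8
   = 0.008 + 0.113 + 0.034 + 0.183
   = 0.34
p-value = 0.9527

Since p-value > α = 0.01, we fail to reject H₀.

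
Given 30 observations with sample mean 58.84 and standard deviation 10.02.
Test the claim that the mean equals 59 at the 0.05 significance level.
One-sample t-test:
H₀: μ = 59
H₁: μ ≠ 59
df = n - 1 = 29
t = (x̄ - μ₀) / (s/√n) = (58.84 - 59) / (10.02/√30) = -0.087
p-value = 0.9309

Since p-value > α = 0.05, we fail to reject H₀.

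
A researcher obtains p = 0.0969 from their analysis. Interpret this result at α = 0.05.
Since p = 0.0969 > α = 0.05, fail to reject H₀.
There is insufficient evidence to reject the null hypothesis; the result is not statistically significant at the 0.05 level.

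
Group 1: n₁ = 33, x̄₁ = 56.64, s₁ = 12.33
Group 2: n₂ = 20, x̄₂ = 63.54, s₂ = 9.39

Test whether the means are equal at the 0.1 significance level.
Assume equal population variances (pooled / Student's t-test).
Student's two-sample t-test (equal variances):
H₀: μ₁ = μ₂
H₁: μ₁ ≠ μ₂
df = n₁ + n₂ - 2 = 51
Pooled variance s_p² = [(n₁-1)s₁² + (n₂-1)s₂²] / (n₁ + n₂ - 2) = [(32)(12.33²) + (19)(9.39²)] / 51 = 128.2391
SE = √(s_p²(1/n₁ + 1/n₂)) = √(128.2391 × (1/33 + 1/20)) = 3.2090
t = (x̄₁ - x̄₂) / SE = (56.64 - 63.54) / 3.2090 = -6.90 / 3.2090 = -2.150
p-value = 0.0363

Since p-value < α = 0.1, we reject H₀.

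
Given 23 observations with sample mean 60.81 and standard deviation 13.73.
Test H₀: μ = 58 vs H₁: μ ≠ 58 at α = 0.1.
One-sample t-test:
H₀: μ = 58
H₁: μ ≠ 58
df = n - 1 = 22
t = (x̄ - μ₀) / (s/√n) = (60.81 - 58) / (13.73/√23) = 0.982
p-value = 0.3370

Since p-value > α = 0.1, we fail to reject H₀.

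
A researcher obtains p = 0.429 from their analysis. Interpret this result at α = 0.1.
Since p = 0.429 > α = 0.1, fail to reject H₀.
There is insufficient evidence to reject the null hypothesis; the result is not statistically significant at the 0.1 level.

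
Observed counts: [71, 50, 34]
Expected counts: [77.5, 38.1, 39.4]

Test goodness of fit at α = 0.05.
Chi-square goodness of fit test:
H₀: observed counts match expected distribution
H₁: observed counts differ from expected distribution
df = k - 1 = 2
χ² = Σ(O - E)²/E
   = (71 - 77.5)²/77.5 + (50 - 38.1)²/38.1 + (34 - 39.4)²/39.4
   = 0.545 + 3.717 + 0.740
   = 5.00
p-value = 0.0820

Since p-value > α = 0.05, we fail to reject H₀.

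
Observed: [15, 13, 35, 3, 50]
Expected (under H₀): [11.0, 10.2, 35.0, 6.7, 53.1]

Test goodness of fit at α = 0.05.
Chi-square goodness of fit test:
H₀: observed counts match expected distribution
H₁: observed counts differ from expected distribution
df = k - 1 = 4
χ² = Σ(O - E)²/E
   = (15 - 11.0)²/11.0 + (13 - 10.2)²/10.2 + (35 - 35.0)²/35.0 + (3 - 6.7)²/6.7 + (50 - 53.1)²/53.1
   = 1.455 + 0.769 + 0.000 + 2.043 + 0.181
   = 4.45
p-value = 0.3488

Since p-value > α = 0.05, we fail to reject H₀.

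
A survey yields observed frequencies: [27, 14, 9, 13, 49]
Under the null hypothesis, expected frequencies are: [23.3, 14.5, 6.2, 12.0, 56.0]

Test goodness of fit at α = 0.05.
Chi-square goodness of fit test:
H₀: observed counts match expected distribution
H₁: observed counts differ from expected distribution
df = k - 1 = 4
χ² = Σ(O - E)²/E
   = (27 - 23.3)²/23.3 + (14 - 14.5)²/14.5 + (9 - 6.2)²/6.2 + (13 - 12.0)²/12.0 + (49 - 56.0)²/56.0
   = 0.588 + 0.017 + 1.265 + 0.083 + 0.875
   = 2.83
p-value = 0.5871

Since p-value > α = 0.05, we fail to reject H₀.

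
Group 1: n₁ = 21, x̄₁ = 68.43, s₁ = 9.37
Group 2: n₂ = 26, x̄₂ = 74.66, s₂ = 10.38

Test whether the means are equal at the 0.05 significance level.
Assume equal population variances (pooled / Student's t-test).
Student's two-sample t-test (equal variances):
H₀: μ₁ = μ₂
H₁: μ₁ ≠ μ₂
df = n₁ + n₂ - 2 = 45
Pooled variance s_p² = [(n₁-1)s₁² + (n₂-1)s₂²] / (n₁ + n₂ - 2) = [(20)(9.37²) + (25)(10.38²)] / 45 = 98.8788
SE = √(s_p²(1/n₁ + 1/n₂)) = √(98.8788 × (1/21 + 1/26)) = 2.9175
t = (x̄₁ - x̄₂) / SE = (68.43 - 74.66) / 2.9175 = -6.23 / 2.9175 = -2.135
p-value = 0.0382

Since p-value < α = 0.05, we reject H₀.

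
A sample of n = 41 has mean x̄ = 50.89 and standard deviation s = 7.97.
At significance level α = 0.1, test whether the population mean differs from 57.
One-sample t-test:
H₀: μ = 57
H₁: μ ≠ 57
df = n - 1 = 40
t = (x̄ - μ₀) / (s/√n) = (50.89 - 57) / (7.97/√41) = -4.909
p-value < 0.0001

Since p-value < α = 0.1, we reject H₀.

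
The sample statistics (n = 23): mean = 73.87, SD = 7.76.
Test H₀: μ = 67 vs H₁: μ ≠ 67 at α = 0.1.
One-sample t-test:
H₀: μ = 67
H₁: μ ≠ 67
df = n - 1 = 22
t = (x̄ - μ₀) / (s/√n) = (73.87 - 67) / (7.76/√23) = 4.246
p-value = 0.0003

Since p-value < α = 0.1, we reject H₀.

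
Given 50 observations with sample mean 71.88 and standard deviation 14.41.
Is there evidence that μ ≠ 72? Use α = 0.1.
One-sample t-test:
H₀: μ = 72
H₁: μ ≠ 72
df = n - 1 = 49
t = (x̄ - μ₀) / (s/√n) = (71.88 - 72) / (14.41/√50) = -0.059
p-value = 0.9533

Since p-value > α = 0.1, we fail to reject H₀.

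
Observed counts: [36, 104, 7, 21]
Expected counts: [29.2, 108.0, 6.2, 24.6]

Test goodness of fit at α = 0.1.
Chi-square goodness of fit test:
H₀: observed counts match expected distribution
H₁: observed counts differ from expected distribution
df = k - 1 = 3
χ² = Σ(O - E)²/E
   = (36 - 29.2)²/29.2 + (104 - 108.0)²/108.0 + (7 - 6.2)²/6.2 + (21 - 24.6)²/24.6
   = 1.584 + 0.148 + 0.103 + 0.527
   = 2.36
p-value = 0.5008

Since p-value > α = 0.1, we fail to reject H₀.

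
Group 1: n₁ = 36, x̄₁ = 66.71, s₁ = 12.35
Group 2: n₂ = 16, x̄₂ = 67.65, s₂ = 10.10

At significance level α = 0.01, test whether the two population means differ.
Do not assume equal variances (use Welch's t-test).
Welch's two-sample t-test:
H₀: μ₁ = μ₂
H₁: μ₁ ≠ μ₂
s₁²/n₁ = 12.35²/36 = 4.2367,  s₂²/n₂ = 10.10²/16 = 6.3756
SE = √(s₁²/n₁ + s₂²/n₂) = √(4.2367 + 6.3756) = 3.2577
df (Welch-Satterthwaite) = (s₁²/n₁ + s₂²/n₂)² / [(s₁²/n₁)²/(n₁-1) + (s₂²/n₂)²/(n₂-1)] ≈ 34.95
t = (x̄₁ - x̄₂) / SE = (66.71 - 67.65) / 3.2577 = -0.94 / 3.2577 = -0.289
p-value = 0.7746

Since p-value > α = 0.01, we fail to reject H₀.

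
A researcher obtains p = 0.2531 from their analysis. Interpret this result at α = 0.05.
Since p = 0.2531 > α = 0.05, fail to reject H₀.
There is insufficient evidence to reject the null hypothesis; the result is not statistically significant at the 0.05 level.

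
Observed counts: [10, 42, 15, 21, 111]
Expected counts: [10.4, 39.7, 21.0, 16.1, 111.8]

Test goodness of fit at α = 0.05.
Chi-square goodness of fit test:
H₀: observed counts match expected distribution
H₁: observed counts differ from expected distribution
df = k - 1 = 4
χ² = Σ(O - E)²/E
   = (10 - 10.4)²/10.4 + (42 - 39.7)²/39.7 + (15 - 21.0)²/21.0 + (21 - 16.1)²/16.1 + (111 - 111.8)²/111.8
   = 0.015 + 0.133 + 1.714 + 1.491 + 0.006
   = 3.36
p-value = 0.4995

Since p-value > α = 0.05, we fail to reject H₀.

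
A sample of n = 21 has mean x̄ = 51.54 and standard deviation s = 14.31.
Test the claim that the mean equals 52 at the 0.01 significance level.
One-sample t-test:
H₀: μ = 52
H₁: μ ≠ 52
df = n - 1 = 20
t = (x̄ - μ₀) / (s/√n) = (51.54 - 52) / (14.31/√21) = -0.147
p-value = 0.8844

Since p-value > α = 0.01, we fail to reject H₀.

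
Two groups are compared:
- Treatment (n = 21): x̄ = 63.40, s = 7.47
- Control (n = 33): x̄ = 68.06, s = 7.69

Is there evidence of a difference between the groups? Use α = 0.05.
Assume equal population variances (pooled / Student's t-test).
Student's two-sample t-test (equal variances):
H₀: μ₁ = μ₂
H₁: μ₁ ≠ μ₂
df = n₁ + n₂ - 2 = 52
Pooled variance s_p² = [(n₁-1)s₁² + (n₂-1)s₂²] / (n₁ + n₂ - 2) = [(20)(7.47²) + (32)(7.69²)] / 52 = 57.8533
SE = √(s_p²(1/n₁ + 1/n₂)) = √(57.8533 × (1/21 + 1/33)) = 2.1232
t = (x̄₁ - x̄₂) / SE = (63.40 - 68.06) / 2.1232 = -4.66 / 2.1232 = -2.195
p-value = 0.0327

Since p-value < α = 0.05, we reject H₀.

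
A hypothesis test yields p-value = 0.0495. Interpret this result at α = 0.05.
Since p = 0.0495 < α = 0.05, reject H₀.
There is sufficient evidence to reject the null hypothesis; the result is statistically significant at the 0.05 level.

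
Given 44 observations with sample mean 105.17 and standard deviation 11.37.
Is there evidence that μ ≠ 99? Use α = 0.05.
One-sample t-test:
H₀: μ = 99
H₁: μ ≠ 99
df = n - 1 = 43
t = (x̄ - μ₀) / (s/√n) = (105.17 - 99) / (11.37/√44) = 3.600
p-value = 0.0008

Since p-value < α = 0.05, we reject H₀.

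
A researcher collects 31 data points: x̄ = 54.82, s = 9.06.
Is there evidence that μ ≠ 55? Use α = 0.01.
One-sample t-test:
H₀: μ = 55
H₁: μ ≠ 55
df = n - 1 = 30
t = (x̄ - μ₀) / (s/√n) = (54.82 - 55) / (9.06/√31) = -0.111
p-value = 0.9127

Since p-value > α = 0.01, we fail to reject H₀.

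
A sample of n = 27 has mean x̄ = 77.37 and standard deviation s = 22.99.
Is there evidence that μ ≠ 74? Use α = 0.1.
One-sample t-test:
H₀: μ = 74
H₁: μ ≠ 74
df = n - 1 = 26
t = (x̄ - μ₀) / (s/√n) = (77.37 - 74) / (22.99/√27) = 0.762
p-value = 0.4531

Since p-value > α = 0.1, we fail to reject H₀.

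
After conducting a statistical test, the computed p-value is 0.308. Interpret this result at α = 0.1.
Since p = 0.308 > α = 0.1, fail to reject H₀.
There is insufficient evidence to reject the null hypothesis; the result is not statistically significant at the 0.1 level.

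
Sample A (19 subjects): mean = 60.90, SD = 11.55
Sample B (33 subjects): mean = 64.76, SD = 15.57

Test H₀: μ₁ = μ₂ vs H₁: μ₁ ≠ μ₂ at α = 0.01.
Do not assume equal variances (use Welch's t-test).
Welch's two-sample t-test:
H₀: μ₁ = μ₂
H₁: μ₁ ≠ μ₂
s₁²/n₁ = 11.55²/19 = 7.0212,  s₂²/n₂ = 15.57²/33 = 7.3462
SE = √(s₁²/n₁ + s₂²/n₂) = √(7.0212 + 7.3462) = 3.7904
df (Welch-Satterthwaite) = (s₁²/n₁ + s₂²/n₂)² / [(s₁²/n₁)²/(n₁-1) + (s₂²/n₂)²/(n₂-1)] ≈ 46.65
t = (x̄₁ - x̄₂) / SE = (60.90 - 64.76) / 3.7904 = -3.86 / 3.7904 = -1.018
p-value = 0.3138

Since p-value > α = 0.01, we fail to reject H₀.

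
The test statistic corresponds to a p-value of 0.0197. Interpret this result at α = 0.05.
Since p = 0.0197 < α = 0.05, reject H₀.
There is sufficient evidence to reject the null hypothesis; the result is statistically significant at the 0.05 level.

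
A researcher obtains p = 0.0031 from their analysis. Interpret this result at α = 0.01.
Since p = 0.0031 < α = 0.01, reject H₀.
There is sufficient evidence to reject the null hypothesis; the result is statistically significant at the 0.01 level.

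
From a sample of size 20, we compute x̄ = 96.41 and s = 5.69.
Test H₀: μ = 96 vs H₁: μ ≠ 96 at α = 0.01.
One-sample t-test:
H₀: μ = 96
H₁: μ ≠ 96
df = n - 1 = 19
t = (x̄ - μ₀) / (s/√n) = (96.41 - 96) / (5.69/√20) = 0.322
p-value = 0.7508

Since p-value > α = 0.01, we fail to reject H₀.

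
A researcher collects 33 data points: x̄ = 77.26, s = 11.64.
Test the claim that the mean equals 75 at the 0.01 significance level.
One-sample t-test:
H₀: μ = 75
H₁: μ ≠ 75
df = n - 1 = 32
t = (x̄ - μ₀) / (s/√n) = (77.26 - 75) / (11.64/√33) = 1.115
p-value = 0.2730

Since p-value > α = 0.01, we fail to reject H₀.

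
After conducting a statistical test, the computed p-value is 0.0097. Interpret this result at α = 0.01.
Since p = 0.0097 < α = 0.01, reject H₀.
There is sufficient evidence to reject the null hypothesis; the result is statistically significant at the 0.01 level.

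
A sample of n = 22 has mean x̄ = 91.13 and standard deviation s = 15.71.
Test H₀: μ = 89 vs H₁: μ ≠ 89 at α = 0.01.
One-sample t-test:
H₀: μ = 89
H₁: μ ≠ 89
df = n - 1 = 21
t = (x̄ - μ₀) / (s/√n) = (91.13 - 89) / (15.71/√22) = 0.636
p-value = 0.5317

Since p-value > α = 0.01, we fail to reject H₀.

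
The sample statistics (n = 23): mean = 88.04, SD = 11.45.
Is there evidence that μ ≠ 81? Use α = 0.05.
One-sample t-test:
H₀: μ = 81
H₁: μ ≠ 81
df = n - 1 = 22
t = (x̄ - μ₀) / (s/√n) = (88.04 - 81) / (11.45/√23) = 2.949
p-value = 0.0074

Since p-value < α = 0.05, we reject H₀.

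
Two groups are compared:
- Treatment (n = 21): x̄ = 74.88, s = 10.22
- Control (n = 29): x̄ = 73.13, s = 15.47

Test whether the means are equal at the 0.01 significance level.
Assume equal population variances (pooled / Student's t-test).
Student's two-sample t-test (equal variances):
H₀: μ₁ = μ₂
H₁: μ₁ ≠ μ₂
df = n₁ + n₂ - 2 = 48
Pooled variance s_p² = [(n₁-1)s₁² + (n₂-1)s₂²] / (n₁ + n₂ - 2) = [(20)(10.22²) + (28)(15.47²)] / 48 = 183.1240
SE = √(s_p²(1/n₁ + 1/n₂)) = √(183.1240 × (1/21 + 1/29)) = 3.8775
t = (x̄₁ - x̄₂) / SE = (74.88 - 73.13) / 3.8775 = 1.75 / 3.8775 = 0.451
p-value = 0.6538

Since p-value > α = 0.01, we fail to reject H₀.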